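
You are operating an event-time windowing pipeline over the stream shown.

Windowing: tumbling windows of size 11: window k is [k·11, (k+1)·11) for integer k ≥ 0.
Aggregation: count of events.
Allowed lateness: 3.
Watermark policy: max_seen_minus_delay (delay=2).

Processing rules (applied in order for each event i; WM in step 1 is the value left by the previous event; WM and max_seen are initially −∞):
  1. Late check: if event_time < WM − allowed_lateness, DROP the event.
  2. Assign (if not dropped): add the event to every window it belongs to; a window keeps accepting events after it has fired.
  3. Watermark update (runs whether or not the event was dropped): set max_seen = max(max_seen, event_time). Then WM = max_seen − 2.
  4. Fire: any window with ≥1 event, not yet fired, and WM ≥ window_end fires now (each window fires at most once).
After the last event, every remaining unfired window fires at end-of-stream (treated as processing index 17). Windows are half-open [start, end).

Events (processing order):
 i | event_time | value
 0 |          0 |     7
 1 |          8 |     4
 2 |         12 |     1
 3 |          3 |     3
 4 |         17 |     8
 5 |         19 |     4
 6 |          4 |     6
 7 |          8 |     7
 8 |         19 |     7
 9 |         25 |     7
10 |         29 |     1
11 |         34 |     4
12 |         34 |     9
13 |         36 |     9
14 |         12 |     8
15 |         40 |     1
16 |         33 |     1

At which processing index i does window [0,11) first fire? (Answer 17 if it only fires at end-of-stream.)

i=0 t=0 v=7: → [0,11); WM=-2
i=1 t=8 v=4: → [0,11); WM=6
i=2 t=12 v=1: → [11,22); WM=10
i=3 t=3 v=3: DROP (t<10-3); WM=10
i=4 t=17 v=8: → [11,22); WM=15; [0,11) fires=2
i=5 t=19 v=4: → [11,22); WM=17
i=6 t=4 v=6: DROP (t<17-3); WM=17
i=7 t=8 v=7: DROP (t<17-3); WM=17
i=8 t=19 v=7: → [11,22); WM=17
i=9 t=25 v=7: → [22,33); WM=23; [11,22) fires=4
i=10 t=29 v=1: → [22,33); WM=27
i=11 t=34 v=4: → [33,44); WM=32
i=12 t=34 v=9: → [33,44); WM=32
i=13 t=36 v=9: → [33,44); WM=34; [22,33) fires=2
i=14 t=12 v=8: DROP (t<34-3); WM=34
i=15 t=40 v=1: → [33,44); WM=38
i=16 t=33 v=1: DROP (t<38-3); WM=38

4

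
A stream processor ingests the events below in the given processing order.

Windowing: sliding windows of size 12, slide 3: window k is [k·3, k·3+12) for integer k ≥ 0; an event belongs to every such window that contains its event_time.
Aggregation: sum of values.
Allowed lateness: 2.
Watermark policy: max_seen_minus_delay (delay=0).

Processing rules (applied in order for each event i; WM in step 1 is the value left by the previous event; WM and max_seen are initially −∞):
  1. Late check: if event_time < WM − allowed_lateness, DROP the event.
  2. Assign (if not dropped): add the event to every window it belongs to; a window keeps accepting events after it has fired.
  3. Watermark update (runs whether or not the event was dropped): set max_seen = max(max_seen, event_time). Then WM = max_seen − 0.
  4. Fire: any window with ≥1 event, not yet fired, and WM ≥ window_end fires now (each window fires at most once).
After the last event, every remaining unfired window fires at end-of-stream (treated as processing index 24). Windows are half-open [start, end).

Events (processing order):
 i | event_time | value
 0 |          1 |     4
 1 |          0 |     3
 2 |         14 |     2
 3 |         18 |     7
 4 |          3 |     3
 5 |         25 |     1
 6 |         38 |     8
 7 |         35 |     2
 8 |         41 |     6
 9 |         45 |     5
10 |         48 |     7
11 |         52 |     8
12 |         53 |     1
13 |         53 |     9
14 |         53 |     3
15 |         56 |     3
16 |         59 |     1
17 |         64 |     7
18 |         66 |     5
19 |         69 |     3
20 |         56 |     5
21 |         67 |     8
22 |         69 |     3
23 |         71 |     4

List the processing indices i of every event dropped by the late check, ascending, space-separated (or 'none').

i=0 t=1 v=4: → [0,12); WM=1
i=1 t=0 v=3: → [0,12); WM=1
i=2 t=14 v=2: → [12,24),[9,21),[6,18),[3,15); WM=14; [0,12) fires=7
i=3 t=18 v=7: → [18,30),[15,27),[12,24),[9,21); WM=18; [3,15) fires=2 [6,18) fires=2
i=4 t=3 v=3: DROP (t<18-2); WM=18
i=5 t=25 v=1: → [24,36),[21,33),[18,30),[15,27); WM=25; [9,21) fires=9 [12,24) fires=9
i=6 t=38 v=8: → [36,48),[33,45),[30,42),[27,39); WM=38; [15,27) fires=8 [18,30) fires=8 [21,33) fires=1 [24,36) fires=1
i=7 t=35 v=2: DROP (t<38-2); WM=38
i=8 t=41 v=6: → [39,51),[36,48),[33,45),[30,42); WM=41; [27,39) fires=8
i=9 t=45 v=5: → [45,57),[42,54),[39,51),[36,48); WM=45; [30,42) fires=14 [33,45) fires=14
i=10 t=48 v=7: → [48,60),[45,57),[42,54),[39,51); WM=48; [36,48) fires=19
i=11 t=52 v=8: → [51,63),[48,60),[45,57),[42,54); WM=52; [39,51) fires=18
i=12 t=53 v=1: → [51,63),[48,60),[45,57),[42,54); WM=53
i=13 t=53 v=9: → [51,63),[48,60),[45,57),[42,54); WM=53
i=14 t=53 v=3: → [51,63),[48,60),[45,57),[42,54); WM=53
i=15 t=56 v=3: → [54,66),[51,63),[48,60),[45,57); WM=56; [42,54) fires=33
i=16 t=59 v=1: → [57,69),[54,66),[51,63),[48,60); WM=59; [45,57) fires=36
i=17 t=64 v=7: → [63,75),[60,72),[57,69),[54,66); WM=64; [48,60) fires=32 [51,63) fires=25
i=18 t=66 v=5: → [66,78),[63,75),[60,72),[57,69); WM=66; [54,66) fires=11
i=19 t=69 v=3: → [69,81),[66,78),[63,75),[60,72); WM=69; [57,69) fires=13
i=20 t=56 v=5: DROP (t<69-2); WM=69
i=21 t=67 v=8: → [66,78),[63,75),[60,72),[57,69); WM=69
i=22 t=69 v=3: → [69,81),[66,78),[63,75),[60,72); WM=69
i=23 t=71 v=4: → [69,81),[66,78),[63,75),[60,72); WM=71

4 7 20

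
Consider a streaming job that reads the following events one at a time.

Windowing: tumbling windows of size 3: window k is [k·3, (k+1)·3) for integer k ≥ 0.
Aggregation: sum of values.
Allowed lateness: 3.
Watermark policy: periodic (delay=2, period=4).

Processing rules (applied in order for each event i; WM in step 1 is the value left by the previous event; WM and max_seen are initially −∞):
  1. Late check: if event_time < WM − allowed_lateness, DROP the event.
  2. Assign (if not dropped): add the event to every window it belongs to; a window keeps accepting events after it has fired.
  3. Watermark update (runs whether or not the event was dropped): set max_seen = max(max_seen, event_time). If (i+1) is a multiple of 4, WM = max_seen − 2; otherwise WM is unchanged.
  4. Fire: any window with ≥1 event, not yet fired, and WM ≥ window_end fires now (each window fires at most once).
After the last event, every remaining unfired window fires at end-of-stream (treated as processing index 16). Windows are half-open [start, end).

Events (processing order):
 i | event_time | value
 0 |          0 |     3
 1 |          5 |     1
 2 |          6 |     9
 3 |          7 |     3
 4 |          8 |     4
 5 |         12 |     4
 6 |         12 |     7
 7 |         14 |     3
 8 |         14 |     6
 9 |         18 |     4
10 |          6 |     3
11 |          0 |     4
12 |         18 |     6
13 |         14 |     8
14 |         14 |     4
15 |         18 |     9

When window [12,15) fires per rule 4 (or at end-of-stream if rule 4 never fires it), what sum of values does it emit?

i=0 t=0 v=3: → [0,3); WM=−∞
i=1 t=5 v=1: → [3,6); WM=−∞
i=2 t=6 v=9: → [6,9); WM=−∞
i=3 t=7 v=3: → [6,9); WM=5; [0,3) fires=3
i=4 t=8 v=4: → [6,9); WM=5
i=5 t=12 v=4: → [12,15); WM=5
i=6 t=12 v=7: → [12,15); WM=5
i=7 t=14 v=3: → [12,15); WM=12; [3,6) fires=1 [6,9) fires=16
i=8 t=14 v=6: → [12,15); WM=12
i=9 t=18 v=4: → [18,21); WM=12
i=10 t=6 v=3: DROP (t<12-3); WM=12
i=11 t=0 v=4: DROP (t<12-3); WM=16; [12,15) fires=20
i=12 t=18 v=6: → [18,21); WM=16
i=13 t=14 v=8: → [12,15); WM=16
i=14 t=14 v=4: → [12,15); WM=16
i=15 t=18 v=9: → [18,21); WM=16

20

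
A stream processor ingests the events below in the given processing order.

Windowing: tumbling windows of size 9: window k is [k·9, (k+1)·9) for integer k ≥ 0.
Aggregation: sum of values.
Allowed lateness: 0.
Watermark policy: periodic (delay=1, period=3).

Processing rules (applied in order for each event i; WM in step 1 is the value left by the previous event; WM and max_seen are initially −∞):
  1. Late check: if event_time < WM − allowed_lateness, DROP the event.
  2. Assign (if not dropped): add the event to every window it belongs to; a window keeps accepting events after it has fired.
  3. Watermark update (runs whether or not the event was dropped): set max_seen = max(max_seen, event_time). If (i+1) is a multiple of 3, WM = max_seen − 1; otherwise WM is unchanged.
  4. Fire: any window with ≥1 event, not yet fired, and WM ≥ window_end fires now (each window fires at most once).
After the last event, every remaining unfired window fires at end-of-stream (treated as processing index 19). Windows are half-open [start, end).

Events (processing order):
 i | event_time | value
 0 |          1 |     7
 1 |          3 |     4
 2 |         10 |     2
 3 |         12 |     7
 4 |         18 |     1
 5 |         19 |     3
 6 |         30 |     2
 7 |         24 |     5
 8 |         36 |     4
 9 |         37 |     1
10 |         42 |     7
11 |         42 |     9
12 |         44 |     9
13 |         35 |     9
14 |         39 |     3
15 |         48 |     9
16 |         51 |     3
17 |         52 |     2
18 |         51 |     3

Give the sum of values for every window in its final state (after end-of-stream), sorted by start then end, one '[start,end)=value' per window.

i=0 t=1 v=7: → [0,9); WM=−∞
i=1 t=3 v=4: → [0,9); WM=−∞
i=2 t=10 v=2: → [9,18); WM=9; [0,9) fires=11
i=3 t=12 v=7: → [9,18); WM=9
i=4 t=18 v=1: → [18,27); WM=9
i=5 t=19 v=3: → [18,27); WM=18; [9,18) fires=9
i=6 t=30 v=2: → [27,36); WM=18
i=7 t=24 v=5: → [18,27); WM=18
i=8 t=36 v=4: → [36,45); WM=35; [18,27) fires=9
i=9 t=37 v=1: → [36,45); WM=35
i=10 t=42 v=7: → [36,45); WM=35
i=11 t=42 v=9: → [36,45); WM=41; [27,36) fires=2
i=12 t=44 v=9: → [36,45); WM=41
i=13 t=35 v=9: DROP (t<41-0); WM=41
i=14 t=39 v=3: DROP (t<41-0); WM=43
i=15 t=48 v=9: → [45,54); WM=43
i=16 t=51 v=3: → [45,54); WM=43
i=17 t=52 v=2: → [45,54); WM=51; [36,45) fires=30
i=18 t=51 v=3: → [45,54); WM=51

[0,9)=11 [9,18)=9 [18,27)=9 [27,36)=2 [36,45)=30 [45,54)=17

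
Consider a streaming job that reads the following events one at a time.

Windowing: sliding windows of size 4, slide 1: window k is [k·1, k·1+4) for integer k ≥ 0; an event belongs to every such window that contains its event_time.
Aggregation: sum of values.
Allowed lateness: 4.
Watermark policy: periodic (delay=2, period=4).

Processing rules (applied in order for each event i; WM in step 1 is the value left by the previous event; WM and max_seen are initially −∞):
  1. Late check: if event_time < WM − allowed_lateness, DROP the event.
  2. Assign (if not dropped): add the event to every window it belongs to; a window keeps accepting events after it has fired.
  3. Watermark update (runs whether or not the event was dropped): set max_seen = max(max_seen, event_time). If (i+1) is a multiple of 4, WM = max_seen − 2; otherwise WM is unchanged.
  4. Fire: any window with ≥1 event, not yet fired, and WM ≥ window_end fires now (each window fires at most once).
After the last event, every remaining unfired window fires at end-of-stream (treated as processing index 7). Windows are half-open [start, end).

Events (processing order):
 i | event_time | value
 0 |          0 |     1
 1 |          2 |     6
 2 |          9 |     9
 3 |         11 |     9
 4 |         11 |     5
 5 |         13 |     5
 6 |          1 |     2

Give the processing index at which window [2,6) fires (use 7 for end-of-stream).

3

i=0 t=0 v=1: → [0,4); WM=−∞
i=1 t=2 v=6: → [2,6),[1,5),[0,4); WM=−∞
i=2 t=9 v=9: → [9,13),[8,12),[7,11),[6,10); WM=−∞
i=3 t=11 v=9: → [11,15),[10,14),[9,13),[8,12); WM=9; [0,4) fires=7 [1,5) fires=6 [2,6) fires=6
i=4 t=11 v=5: → [11,15),[10,14),[9,13),[8,12); WM=9
i=5 t=13 v=5: → [13,17),[12,16),[11,15),[10,14); WM=9
i=6 t=1 v=2: DROP (t<9-4); WM=9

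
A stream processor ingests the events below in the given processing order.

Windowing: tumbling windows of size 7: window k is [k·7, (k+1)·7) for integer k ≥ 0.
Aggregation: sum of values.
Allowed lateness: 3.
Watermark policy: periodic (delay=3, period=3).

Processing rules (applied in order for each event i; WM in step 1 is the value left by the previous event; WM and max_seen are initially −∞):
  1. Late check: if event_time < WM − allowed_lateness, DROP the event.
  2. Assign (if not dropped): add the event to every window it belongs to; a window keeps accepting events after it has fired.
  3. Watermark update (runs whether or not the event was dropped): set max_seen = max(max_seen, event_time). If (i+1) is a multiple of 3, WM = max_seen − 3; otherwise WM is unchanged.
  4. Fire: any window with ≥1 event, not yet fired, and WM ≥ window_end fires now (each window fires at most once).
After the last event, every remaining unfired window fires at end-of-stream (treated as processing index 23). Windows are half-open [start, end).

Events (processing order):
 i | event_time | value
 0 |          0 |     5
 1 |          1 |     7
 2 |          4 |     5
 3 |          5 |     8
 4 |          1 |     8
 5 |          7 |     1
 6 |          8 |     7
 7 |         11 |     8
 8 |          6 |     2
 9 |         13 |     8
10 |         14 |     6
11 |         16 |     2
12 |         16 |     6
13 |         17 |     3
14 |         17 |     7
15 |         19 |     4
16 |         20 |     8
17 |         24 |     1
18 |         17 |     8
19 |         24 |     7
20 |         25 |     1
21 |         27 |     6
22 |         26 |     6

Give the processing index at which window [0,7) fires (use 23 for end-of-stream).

8

i=0 t=0 v=5: → [0,7); WM=−∞
i=1 t=1 v=7: → [0,7); WM=−∞
i=2 t=4 v=5: → [0,7); WM=1
i=3 t=5 v=8: → [0,7); WM=1
i=4 t=1 v=8: → [0,7); WM=1
i=5 t=7 v=1: → [7,14); WM=4
i=6 t=8 v=7: → [7,14); WM=4
i=7 t=11 v=8: → [7,14); WM=4
i=8 t=6 v=2: → [0,7); WM=8; [0,7) fires=35
i=9 t=13 v=8: → [7,14); WM=8
i=10 t=14 v=6: → [14,21); WM=8
i=11 t=16 v=2: → [14,21); WM=13
i=12 t=16 v=6: → [14,21); WM=13
i=13 t=17 v=3: → [14,21); WM=13
i=14 t=17 v=7: → [14,21); WM=14; [7,14) fires=24
i=15 t=19 v=4: → [14,21); WM=14
i=16 t=20 v=8: → [14,21); WM=14
i=17 t=24 v=1: → [21,28); WM=21; [14,21) fires=36
i=18 t=17 v=8: DROP (t<21-3); WM=21
i=19 t=24 v=7: → [21,28); WM=21
i=20 t=25 v=1: → [21,28); WM=22
i=21 t=27 v=6: → [21,28); WM=22
i=22 t=26 v=6: → [21,28); WM=22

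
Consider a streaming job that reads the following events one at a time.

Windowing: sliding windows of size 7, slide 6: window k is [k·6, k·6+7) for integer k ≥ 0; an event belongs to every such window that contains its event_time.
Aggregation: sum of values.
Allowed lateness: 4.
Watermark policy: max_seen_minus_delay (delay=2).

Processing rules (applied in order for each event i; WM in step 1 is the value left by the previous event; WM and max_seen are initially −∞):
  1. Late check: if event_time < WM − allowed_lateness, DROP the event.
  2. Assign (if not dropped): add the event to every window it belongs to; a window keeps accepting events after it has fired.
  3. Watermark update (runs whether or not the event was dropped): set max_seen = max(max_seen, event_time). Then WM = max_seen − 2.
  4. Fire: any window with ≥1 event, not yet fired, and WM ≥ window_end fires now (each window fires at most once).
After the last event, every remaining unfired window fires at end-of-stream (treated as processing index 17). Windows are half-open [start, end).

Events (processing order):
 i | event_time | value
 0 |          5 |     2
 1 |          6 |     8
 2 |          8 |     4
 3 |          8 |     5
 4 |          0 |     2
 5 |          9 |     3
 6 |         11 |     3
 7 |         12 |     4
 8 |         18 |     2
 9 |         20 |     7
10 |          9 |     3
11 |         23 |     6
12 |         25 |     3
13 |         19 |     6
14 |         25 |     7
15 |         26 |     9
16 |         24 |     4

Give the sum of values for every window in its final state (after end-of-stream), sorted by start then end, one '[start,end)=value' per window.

i=0 t=5 v=2: → [0,7); WM=3
i=1 t=6 v=8: → [6,13),[0,7); WM=4
i=2 t=8 v=4: → [6,13); WM=6
i=3 t=8 v=5: → [6,13); WM=6
i=4 t=0 v=2: DROP (t<6-4); WM=6
i=5 t=9 v=3: → [6,13); WM=7; [0,7) fires=10
i=6 t=11 v=3: → [6,13); WM=9
i=7 t=12 v=4: → [12,19),[6,13); WM=10
i=8 t=18 v=2: → [18,25),[12,19); WM=16; [6,13) fires=27
i=9 t=20 v=7: → [18,25); WM=18
i=10 t=9 v=3: DROP (t<18-4); WM=18
i=11 t=23 v=6: → [18,25); WM=21; [12,19) fires=6
i=12 t=25 v=3: → [24,31); WM=23
i=13 t=19 v=6: → [18,25); WM=23
i=14 t=25 v=7: → [24,31); WM=23
i=15 t=26 v=9: → [24,31); WM=24
i=16 t=24 v=4: → [24,31),[18,25); WM=24

[0,7)=10 [6,13)=27 [12,19)=6 [18,25)=25 [24,31)=23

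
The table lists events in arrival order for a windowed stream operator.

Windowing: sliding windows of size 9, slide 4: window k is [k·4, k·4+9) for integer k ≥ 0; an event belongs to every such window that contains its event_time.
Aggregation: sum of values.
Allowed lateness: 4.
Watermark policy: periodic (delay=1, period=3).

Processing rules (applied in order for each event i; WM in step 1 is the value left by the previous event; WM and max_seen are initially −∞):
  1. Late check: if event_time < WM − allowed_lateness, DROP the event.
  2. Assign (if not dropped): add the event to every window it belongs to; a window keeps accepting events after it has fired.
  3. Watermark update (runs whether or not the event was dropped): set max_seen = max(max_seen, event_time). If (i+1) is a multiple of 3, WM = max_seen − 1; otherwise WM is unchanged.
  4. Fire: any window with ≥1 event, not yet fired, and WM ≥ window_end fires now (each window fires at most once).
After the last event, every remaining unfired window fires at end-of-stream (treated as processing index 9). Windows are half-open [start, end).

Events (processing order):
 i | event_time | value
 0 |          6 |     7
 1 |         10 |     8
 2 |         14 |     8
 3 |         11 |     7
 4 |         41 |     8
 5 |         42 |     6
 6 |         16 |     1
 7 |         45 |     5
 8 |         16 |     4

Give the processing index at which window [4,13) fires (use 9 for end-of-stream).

2

i=0 t=6 v=7: → [4,13),[0,9); WM=−∞
i=1 t=10 v=8: → [8,17),[4,13); WM=−∞
i=2 t=14 v=8: → [12,21),[8,17); WM=13; [0,9) fires=7 [4,13) fires=15
i=3 t=11 v=7: → [8,17),[4,13); WM=13
i=4 t=41 v=8: → [40,49),[36,45); WM=13
i=5 t=42 v=6: → [40,49),[36,45); WM=41; [8,17) fires=23 [12,21) fires=8
i=6 t=16 v=1: DROP (t<41-4); WM=41
i=7 t=45 v=5: → [44,53),[40,49); WM=41
i=8 t=16 v=4: DROP (t<41-4); WM=44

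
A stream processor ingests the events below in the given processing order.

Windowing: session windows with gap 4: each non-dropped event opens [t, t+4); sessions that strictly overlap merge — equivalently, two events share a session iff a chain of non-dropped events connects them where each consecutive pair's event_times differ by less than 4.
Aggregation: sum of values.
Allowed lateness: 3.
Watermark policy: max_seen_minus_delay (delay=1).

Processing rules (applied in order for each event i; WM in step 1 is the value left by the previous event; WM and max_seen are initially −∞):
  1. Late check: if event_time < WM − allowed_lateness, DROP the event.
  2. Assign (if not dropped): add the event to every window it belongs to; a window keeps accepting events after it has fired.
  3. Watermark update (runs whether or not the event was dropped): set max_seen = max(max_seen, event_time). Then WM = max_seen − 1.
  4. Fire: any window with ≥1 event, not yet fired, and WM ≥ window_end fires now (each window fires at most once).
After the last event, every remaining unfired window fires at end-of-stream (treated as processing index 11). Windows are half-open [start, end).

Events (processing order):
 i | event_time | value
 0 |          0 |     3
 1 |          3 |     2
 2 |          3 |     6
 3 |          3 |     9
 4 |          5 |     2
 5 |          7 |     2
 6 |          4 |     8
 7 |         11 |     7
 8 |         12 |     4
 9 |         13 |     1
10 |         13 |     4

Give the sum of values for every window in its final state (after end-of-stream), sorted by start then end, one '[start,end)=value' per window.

[0,11)=32 [11,17)=16

i=0 t=0 v=3: → [0,4); WM=-1
i=1 t=3 v=2: → [0,7); WM=2
i=2 t=3 v=6: → [0,7); WM=2
i=3 t=3 v=9: → [0,7); WM=2
i=4 t=5 v=2: → [0,9); WM=4
i=5 t=7 v=2: → [0,11); WM=6
i=6 t=4 v=8: → [0,11); WM=6
i=7 t=11 v=7: → [11,15); WM=10
i=8 t=12 v=4: → [11,16); WM=11
i=9 t=13 v=1: → [11,17); WM=12
i=10 t=13 v=4: → [11,17); WM=12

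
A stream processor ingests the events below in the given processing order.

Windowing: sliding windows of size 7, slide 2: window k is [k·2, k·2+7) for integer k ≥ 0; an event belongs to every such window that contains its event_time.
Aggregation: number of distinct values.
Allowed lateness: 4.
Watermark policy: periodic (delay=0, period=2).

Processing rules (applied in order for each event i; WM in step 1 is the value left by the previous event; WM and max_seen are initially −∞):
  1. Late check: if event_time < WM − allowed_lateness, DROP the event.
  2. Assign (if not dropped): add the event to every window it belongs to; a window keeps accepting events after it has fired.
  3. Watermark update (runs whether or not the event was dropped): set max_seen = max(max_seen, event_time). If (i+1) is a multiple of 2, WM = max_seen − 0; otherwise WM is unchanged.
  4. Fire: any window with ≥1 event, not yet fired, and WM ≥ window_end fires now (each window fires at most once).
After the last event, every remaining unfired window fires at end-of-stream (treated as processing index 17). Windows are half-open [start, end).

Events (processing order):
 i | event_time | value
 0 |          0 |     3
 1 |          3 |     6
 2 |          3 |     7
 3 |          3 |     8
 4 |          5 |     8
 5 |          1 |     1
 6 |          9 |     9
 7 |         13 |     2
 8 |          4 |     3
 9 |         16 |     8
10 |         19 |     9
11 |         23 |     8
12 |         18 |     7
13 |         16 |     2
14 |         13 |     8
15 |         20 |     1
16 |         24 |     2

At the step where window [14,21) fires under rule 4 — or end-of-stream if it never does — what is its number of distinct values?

2

i=0 t=0 v=3: → [0,7); WM=−∞
i=1 t=3 v=6: → [2,9),[0,7); WM=3
i=2 t=3 v=7: → [2,9),[0,7); WM=3
i=3 t=3 v=8: → [2,9),[0,7); WM=3
i=4 t=5 v=8: → [4,11),[2,9),[0,7); WM=3
i=5 t=1 v=1: → [0,7); WM=5
i=6 t=9 v=9: → [8,15),[6,13),[4,11); WM=5
i=7 t=13 v=2: → [12,19),[10,17),[8,15); WM=13; [0,7) fires=5 [2,9) fires=3 [4,11) fires=2 [6,13) fires=1
i=8 t=4 v=3: DROP (t<13-4); WM=13
i=9 t=16 v=8: → [16,23),[14,21),[12,19),[10,17); WM=16; [8,15) fires=2
i=10 t=19 v=9: → [18,25),[16,23),[14,21); WM=16
i=11 t=23 v=8: → [22,29),[20,27),[18,25); WM=23; [10,17) fires=2 [12,19) fires=2 [14,21) fires=2 [16,23) fires=2
i=12 t=18 v=7: DROP (t<23-4); WM=23
i=13 t=16 v=2: DROP (t<23-4); WM=23
i=14 t=13 v=8: DROP (t<23-4); WM=23
i=15 t=20 v=1: → [20,27),[18,25),[16,23),[14,21); WM=23
i=16 t=24 v=2: → [24,31),[22,29),[20,27),[18,25); WM=23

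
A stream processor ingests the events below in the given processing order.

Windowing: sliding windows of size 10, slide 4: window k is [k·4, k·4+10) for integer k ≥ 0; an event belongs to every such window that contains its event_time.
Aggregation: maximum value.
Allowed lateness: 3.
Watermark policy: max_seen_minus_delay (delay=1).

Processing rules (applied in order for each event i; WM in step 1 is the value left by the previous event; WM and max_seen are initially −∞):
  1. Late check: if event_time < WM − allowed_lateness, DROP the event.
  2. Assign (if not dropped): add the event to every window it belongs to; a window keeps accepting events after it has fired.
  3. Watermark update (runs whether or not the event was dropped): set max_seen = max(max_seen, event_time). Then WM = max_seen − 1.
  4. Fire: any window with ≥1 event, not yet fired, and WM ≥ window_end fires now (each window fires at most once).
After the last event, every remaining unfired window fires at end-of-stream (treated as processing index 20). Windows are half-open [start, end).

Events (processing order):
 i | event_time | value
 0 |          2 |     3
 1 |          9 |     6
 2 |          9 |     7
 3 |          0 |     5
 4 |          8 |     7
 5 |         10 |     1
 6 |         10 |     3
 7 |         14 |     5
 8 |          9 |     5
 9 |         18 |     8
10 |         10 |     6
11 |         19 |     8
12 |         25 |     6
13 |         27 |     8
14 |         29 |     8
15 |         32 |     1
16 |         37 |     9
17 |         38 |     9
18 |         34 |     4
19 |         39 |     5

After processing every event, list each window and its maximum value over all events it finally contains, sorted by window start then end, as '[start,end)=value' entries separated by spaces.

[0,10)=7 [4,14)=7 [8,18)=7 [12,22)=8 [16,26)=8 [20,30)=8 [24,34)=8 [28,38)=9 [32,42)=9 [36,46)=9

i=0 t=2 v=3: → [0,10); WM=1
i=1 t=9 v=6: → [8,18),[4,14),[0,10); WM=8
i=2 t=9 v=7: → [8,18),[4,14),[0,10); WM=8
i=3 t=0 v=5: DROP (t<8-3); WM=8
i=4 t=8 v=7: → [8,18),[4,14),[0,10); WM=8
i=5 t=10 v=1: → [8,18),[4,14); WM=9
i=6 t=10 v=3: → [8,18),[4,14); WM=9
i=7 t=14 v=5: → [12,22),[8,18); WM=13; [0,10) fires=7
i=8 t=9 v=5: DROP (t<13-3); WM=13
i=9 t=18 v=8: → [16,26),[12,22); WM=17; [4,14) fires=7
i=10 t=10 v=6: DROP (t<17-3); WM=17
i=11 t=19 v=8: → [16,26),[12,22); WM=18; [8,18) fires=7
i=12 t=25 v=6: → [24,34),[20,30),[16,26); WM=24; [12,22) fires=8
i=13 t=27 v=8: → [24,34),[20,30); WM=26; [16,26) fires=8
i=14 t=29 v=8: → [28,38),[24,34),[20,30); WM=28
i=15 t=32 v=1: → [32,42),[28,38),[24,34); WM=31; [20,30) fires=8
i=16 t=37 v=9: → [36,46),[32,42),[28,38); WM=36; [24,34) fires=8
i=17 t=38 v=9: → [36,46),[32,42); WM=37
i=18 t=34 v=4: → [32,42),[28,38); WM=37
i=19 t=39 v=5: → [36,46),[32,42); WM=38; [28,38) fires=9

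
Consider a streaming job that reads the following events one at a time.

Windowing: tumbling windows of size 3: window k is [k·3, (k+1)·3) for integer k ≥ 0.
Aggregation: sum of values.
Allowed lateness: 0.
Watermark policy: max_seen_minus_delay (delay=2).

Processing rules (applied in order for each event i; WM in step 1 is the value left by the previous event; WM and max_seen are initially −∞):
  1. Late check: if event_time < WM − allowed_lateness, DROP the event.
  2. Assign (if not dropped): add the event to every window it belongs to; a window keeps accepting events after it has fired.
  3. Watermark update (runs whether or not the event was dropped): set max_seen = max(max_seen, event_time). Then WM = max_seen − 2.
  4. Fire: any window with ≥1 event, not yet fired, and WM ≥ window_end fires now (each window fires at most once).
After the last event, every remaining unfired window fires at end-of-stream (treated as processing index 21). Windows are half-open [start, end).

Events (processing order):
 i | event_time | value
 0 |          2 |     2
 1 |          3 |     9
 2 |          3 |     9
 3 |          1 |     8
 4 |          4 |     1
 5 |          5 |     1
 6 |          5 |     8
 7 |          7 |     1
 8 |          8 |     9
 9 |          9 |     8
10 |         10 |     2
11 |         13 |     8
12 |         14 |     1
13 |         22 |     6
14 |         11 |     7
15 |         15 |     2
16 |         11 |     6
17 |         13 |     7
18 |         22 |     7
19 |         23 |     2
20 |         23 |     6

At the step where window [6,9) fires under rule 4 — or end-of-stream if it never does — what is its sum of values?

10

i=0 t=2 v=2: → [0,3); WM=0
i=1 t=3 v=9: → [3,6); WM=1
i=2 t=3 v=9: → [3,6); WM=1
i=3 t=1 v=8: → [0,3); WM=1
i=4 t=4 v=1: → [3,6); WM=2
i=5 t=5 v=1: → [3,6); WM=3; [0,3) fires=10
i=6 t=5 v=8: → [3,6); WM=3
i=7 t=7 v=1: → [6,9); WM=5
i=8 t=8 v=9: → [6,9); WM=6; [3,6) fires=28
i=9 t=9 v=8: → [9,12); WM=7
i=10 t=10 v=2: → [9,12); WM=8
i=11 t=13 v=8: → [12,15); WM=11; [6,9) fires=10
i=12 t=14 v=1: → [12,15); WM=12; [9,12) fires=10
i=13 t=22 v=6: → [21,24); WM=20; [12,15) fires=9
i=14 t=11 v=7: DROP (t<20-0); WM=20
i=15 t=15 v=2: DROP (t<20-0); WM=20
i=16 t=11 v=6: DROP (t<20-0); WM=20
i=17 t=13 v=7: DROP (t<20-0); WM=20
i=18 t=22 v=7: → [21,24); WM=20
i=19 t=23 v=2: → [21,24); WM=21
i=20 t=23 v=6: → [21,24); WM=21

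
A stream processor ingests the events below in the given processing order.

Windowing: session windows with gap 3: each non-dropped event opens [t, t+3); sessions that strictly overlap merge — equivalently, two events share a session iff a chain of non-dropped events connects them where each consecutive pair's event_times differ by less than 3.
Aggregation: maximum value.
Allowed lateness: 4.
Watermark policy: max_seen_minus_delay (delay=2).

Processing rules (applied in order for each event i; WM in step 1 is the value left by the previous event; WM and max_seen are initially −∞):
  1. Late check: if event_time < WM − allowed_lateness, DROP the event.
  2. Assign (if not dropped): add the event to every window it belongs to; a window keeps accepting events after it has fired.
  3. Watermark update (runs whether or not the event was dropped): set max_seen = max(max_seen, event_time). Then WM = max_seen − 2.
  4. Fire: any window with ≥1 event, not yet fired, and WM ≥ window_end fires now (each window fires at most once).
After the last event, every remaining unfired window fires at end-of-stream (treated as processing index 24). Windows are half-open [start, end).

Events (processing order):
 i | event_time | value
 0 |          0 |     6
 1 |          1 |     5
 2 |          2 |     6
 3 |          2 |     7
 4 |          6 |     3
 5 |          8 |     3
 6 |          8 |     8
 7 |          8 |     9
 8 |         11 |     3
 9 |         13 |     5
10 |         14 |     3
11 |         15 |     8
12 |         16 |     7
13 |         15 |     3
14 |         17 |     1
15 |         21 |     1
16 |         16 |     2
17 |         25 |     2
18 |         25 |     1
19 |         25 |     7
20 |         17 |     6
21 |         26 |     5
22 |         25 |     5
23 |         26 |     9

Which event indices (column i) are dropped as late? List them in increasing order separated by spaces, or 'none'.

i=0 t=0 v=6: → [0,3); WM=-2
i=1 t=1 v=5: → [0,4); WM=-1
i=2 t=2 v=6: → [0,5); WM=0
i=3 t=2 v=7: → [0,5); WM=0
i=4 t=6 v=3: → [6,9); WM=4
i=5 t=8 v=3: → [6,11); WM=6
i=6 t=8 v=8: → [6,11); WM=6
i=7 t=8 v=9: → [6,11); WM=6
i=8 t=11 v=3: → [11,14); WM=9
i=9 t=13 v=5: → [11,16); WM=11
i=10 t=14 v=3: → [11,17); WM=12
i=11 t=15 v=8: → [11,18); WM=13
i=12 t=16 v=7: → [11,19); WM=14
i=13 t=15 v=3: → [11,19); WM=14
i=14 t=17 v=1: → [11,20); WM=15
i=15 t=21 v=1: → [21,24); WM=19
i=16 t=16 v=2: → [11,20); WM=19
i=17 t=25 v=2: → [25,28); WM=23
i=18 t=25 v=1: → [25,28); WM=23
i=19 t=25 v=7: → [25,28); WM=23
i=20 t=17 v=6: DROP (t<23-4); WM=23
i=21 t=26 v=5: → [25,29); WM=24
i=22 t=25 v=5: → [25,29); WM=24
i=23 t=26 v=9: → [25,29); WM=24

20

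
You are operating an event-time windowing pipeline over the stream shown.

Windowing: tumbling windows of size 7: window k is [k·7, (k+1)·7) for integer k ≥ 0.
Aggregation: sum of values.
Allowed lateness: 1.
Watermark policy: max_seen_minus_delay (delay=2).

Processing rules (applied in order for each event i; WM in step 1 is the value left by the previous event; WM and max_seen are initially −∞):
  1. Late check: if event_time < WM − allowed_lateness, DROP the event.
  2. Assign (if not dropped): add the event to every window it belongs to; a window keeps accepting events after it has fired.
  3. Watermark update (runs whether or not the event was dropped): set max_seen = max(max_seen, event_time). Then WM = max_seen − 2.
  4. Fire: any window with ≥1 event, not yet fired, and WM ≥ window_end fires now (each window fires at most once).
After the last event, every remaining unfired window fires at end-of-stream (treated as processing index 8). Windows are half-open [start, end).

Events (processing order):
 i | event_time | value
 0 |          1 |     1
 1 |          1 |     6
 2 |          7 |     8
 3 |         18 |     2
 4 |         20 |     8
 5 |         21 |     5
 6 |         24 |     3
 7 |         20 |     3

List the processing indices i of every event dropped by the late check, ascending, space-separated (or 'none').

i=0 t=1 v=1: → [0,7); WM=-1
i=1 t=1 v=6: → [0,7); WM=-1
i=2 t=7 v=8: → [7,14); WM=5
i=3 t=18 v=2: → [14,21); WM=16; [0,7) fires=7 [7,14) fires=8
i=4 t=20 v=8: → [14,21); WM=18
i=5 t=21 v=5: → [21,28); WM=19
i=6 t=24 v=3: → [21,28); WM=22; [14,21) fires=10
i=7 t=20 v=3: DROP (t<22-1); WM=22

7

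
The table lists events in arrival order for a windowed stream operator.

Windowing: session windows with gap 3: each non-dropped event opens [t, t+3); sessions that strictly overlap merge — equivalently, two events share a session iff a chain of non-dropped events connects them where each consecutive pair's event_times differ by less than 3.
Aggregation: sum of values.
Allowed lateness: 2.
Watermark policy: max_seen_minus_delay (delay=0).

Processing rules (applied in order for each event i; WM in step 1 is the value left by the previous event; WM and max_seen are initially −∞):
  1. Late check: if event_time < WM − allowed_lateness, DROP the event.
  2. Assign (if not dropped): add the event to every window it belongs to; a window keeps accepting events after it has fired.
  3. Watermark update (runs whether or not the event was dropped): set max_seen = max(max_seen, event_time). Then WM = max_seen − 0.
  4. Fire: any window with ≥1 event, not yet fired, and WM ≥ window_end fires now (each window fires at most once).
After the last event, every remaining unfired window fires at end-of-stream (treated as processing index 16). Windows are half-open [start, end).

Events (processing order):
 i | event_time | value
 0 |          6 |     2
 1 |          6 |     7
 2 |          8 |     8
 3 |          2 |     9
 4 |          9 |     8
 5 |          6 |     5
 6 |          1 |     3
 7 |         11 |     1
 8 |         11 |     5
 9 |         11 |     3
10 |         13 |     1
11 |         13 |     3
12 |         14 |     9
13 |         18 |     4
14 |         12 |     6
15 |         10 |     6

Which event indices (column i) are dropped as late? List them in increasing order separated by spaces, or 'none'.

i=0 t=6 v=2: → [6,9); WM=6
i=1 t=6 v=7: → [6,9); WM=6
i=2 t=8 v=8: → [6,11); WM=8
i=3 t=2 v=9: DROP (t<8-2); WM=8
i=4 t=9 v=8: → [6,12); WM=9
i=5 t=6 v=5: DROP (t<9-2); WM=9
i=6 t=1 v=3: DROP (t<9-2); WM=9
i=7 t=11 v=1: → [6,14); WM=11
i=8 t=11 v=5: → [6,14); WM=11
i=9 t=11 v=3: → [6,14); WM=11
i=10 t=13 v=1: → [6,16); WM=13
i=11 t=13 v=3: → [6,16); WM=13
i=12 t=14 v=9: → [6,17); WM=14
i=13 t=18 v=4: → [18,21); WM=18
i=14 t=12 v=6: DROP (t<18-2); WM=18
i=15 t=10 v=6: DROP (t<18-2); WM=18

3 5 6 14 15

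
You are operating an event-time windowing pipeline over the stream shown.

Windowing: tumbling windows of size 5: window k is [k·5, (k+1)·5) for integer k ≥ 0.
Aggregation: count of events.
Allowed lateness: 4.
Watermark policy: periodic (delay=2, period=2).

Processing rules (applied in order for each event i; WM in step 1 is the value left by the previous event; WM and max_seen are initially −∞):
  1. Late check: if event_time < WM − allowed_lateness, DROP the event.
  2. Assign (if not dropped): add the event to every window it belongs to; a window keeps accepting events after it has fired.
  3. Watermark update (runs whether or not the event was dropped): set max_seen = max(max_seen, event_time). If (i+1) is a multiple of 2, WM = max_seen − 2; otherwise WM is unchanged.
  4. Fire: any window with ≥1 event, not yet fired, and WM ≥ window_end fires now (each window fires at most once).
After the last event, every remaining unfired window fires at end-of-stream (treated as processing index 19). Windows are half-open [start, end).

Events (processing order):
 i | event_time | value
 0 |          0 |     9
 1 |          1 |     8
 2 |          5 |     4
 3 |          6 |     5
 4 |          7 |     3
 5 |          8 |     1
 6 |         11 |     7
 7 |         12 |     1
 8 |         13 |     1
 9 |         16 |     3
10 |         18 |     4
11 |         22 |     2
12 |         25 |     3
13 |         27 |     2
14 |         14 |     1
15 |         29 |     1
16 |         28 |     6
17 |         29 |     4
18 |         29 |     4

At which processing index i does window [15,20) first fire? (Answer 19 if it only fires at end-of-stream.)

i=0 t=0 v=9: → [0,5); WM=−∞
i=1 t=1 v=8: → [0,5); WM=-1
i=2 t=5 v=4: → [5,10); WM=-1
i=3 t=6 v=5: → [5,10); WM=4
i=4 t=7 v=3: → [5,10); WM=4
i=5 t=8 v=1: → [5,10); WM=6; [0,5) fires=2
i=6 t=11 v=7: → [10,15); WM=6
i=7 t=12 v=1: → [10,15); WM=10; [5,10) fires=4
i=8 t=13 v=1: → [10,15); WM=10
i=9 t=16 v=3: → [15,20); WM=14
i=10 t=18 v=4: → [15,20); WM=14
i=11 t=22 v=2: → [20,25); WM=20; [10,15) fires=3 [15,20) fires=2
i=12 t=25 v=3: → [25,30); WM=20
i=13 t=27 v=2: → [25,30); WM=25; [20,25) fires=1
i=14 t=14 v=1: DROP (t<25-4); WM=25
i=15 t=29 v=1: → [25,30); WM=27
i=16 t=28 v=6: → [25,30); WM=27
i=17 t=29 v=4: → [25,30); WM=27
i=18 t=29 v=4: → [25,30); WM=27

11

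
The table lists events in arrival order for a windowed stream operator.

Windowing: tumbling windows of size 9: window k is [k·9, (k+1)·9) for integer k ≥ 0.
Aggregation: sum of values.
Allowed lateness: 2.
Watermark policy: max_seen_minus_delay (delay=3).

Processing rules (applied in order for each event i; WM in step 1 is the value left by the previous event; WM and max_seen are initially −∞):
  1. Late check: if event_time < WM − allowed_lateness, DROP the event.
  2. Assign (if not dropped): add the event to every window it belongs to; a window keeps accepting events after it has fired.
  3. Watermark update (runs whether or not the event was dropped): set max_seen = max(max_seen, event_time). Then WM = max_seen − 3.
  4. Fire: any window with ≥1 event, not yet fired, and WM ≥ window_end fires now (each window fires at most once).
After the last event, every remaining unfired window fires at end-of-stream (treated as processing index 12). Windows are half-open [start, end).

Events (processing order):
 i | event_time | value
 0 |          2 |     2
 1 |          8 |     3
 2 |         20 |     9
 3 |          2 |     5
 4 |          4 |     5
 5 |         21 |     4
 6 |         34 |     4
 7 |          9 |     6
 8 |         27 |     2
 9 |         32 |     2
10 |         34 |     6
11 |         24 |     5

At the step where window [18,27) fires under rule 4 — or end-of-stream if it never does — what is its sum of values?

13

i=0 t=2 v=2: → [0,9); WM=-1
i=1 t=8 v=3: → [0,9); WM=5
i=2 t=20 v=9: → [18,27); WM=17; [0,9) fires=5
i=3 t=2 v=5: DROP (t<17-2); WM=17
i=4 t=4 v=5: DROP (t<17-2); WM=17
i=5 t=21 v=4: → [18,27); WM=18
i=6 t=34 v=4: → [27,36); WM=31; [18,27) fires=13
i=7 t=9 v=6: DROP (t<31-2); WM=31
i=8 t=27 v=2: DROP (t<31-2); WM=31
i=9 t=32 v=2: → [27,36); WM=31
i=10 t=34 v=6: → [27,36); WM=31
i=11 t=24 v=5: DROP (t<31-2); WM=31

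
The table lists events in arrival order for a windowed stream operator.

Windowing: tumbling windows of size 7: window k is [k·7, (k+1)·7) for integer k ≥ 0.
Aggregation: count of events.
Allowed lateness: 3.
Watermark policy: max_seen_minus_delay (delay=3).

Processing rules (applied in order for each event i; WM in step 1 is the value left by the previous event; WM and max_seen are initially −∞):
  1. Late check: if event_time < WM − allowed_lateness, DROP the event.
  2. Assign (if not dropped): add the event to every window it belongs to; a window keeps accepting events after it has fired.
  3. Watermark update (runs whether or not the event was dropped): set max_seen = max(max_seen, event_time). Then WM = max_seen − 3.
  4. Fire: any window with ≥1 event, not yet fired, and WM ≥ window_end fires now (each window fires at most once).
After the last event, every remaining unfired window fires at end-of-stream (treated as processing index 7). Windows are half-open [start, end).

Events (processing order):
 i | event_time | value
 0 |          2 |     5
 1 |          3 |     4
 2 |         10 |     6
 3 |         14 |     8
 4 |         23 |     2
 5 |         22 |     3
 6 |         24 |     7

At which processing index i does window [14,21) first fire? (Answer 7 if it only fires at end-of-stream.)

6

i=0 t=2 v=5: → [0,7); WM=-1
i=1 t=3 v=4: → [0,7); WM=0
i=2 t=10 v=6: → [7,14); WM=7; [0,7) fires=2
i=3 t=14 v=8: → [14,21); WM=11
i=4 t=23 v=2: → [21,28); WM=20; [7,14) fires=1
i=5 t=22 v=3: → [21,28); WM=20
i=6 t=24 v=7: → [21,28); WM=21; [14,21) fires=1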